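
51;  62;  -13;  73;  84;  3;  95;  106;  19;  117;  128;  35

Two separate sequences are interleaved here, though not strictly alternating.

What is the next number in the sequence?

Positions follow the repeating pattern AAB; grouping by letter gives 2 tracks.
Stream A: 51, 62, 73, 84, 95, 106, 117, 128 (arithmetic, step +11).
Stream B: -13, 3, 19, 35 (arithmetic with common difference +16).
Term 13 comes from stream A (its 9th entry): 139.

139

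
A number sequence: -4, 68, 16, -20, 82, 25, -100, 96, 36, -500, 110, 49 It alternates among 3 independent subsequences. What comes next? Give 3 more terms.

Split by position mod 3 into 3 tracks.
Stream A is -4, -20, -100, -500, which is a geometric progression (common ratio 5).
Stream B is 68, 82, 96, 110, which is arithmetic, step +14.
Stream C is 16, 25, 36, 49, which is perfect squares starting at 4².
Position 13 falls in stream A as its term 5, giving -2500.
Term 14 comes from stream B (its 5th entry): 124.
Position 15 falls in stream C as its term 5, giving 64.

-2500, 124, 64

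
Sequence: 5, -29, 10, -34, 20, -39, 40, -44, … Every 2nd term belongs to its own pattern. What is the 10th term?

-49

Odd-indexed and even-indexed terms follow separate rules.
Track A: 5, 10, 20, 40 — geometric, ×2 each step.
Track B: -29, -34, -39, -44 — subtracting 5 each time.
Position 10 → track B, term 5 = -49.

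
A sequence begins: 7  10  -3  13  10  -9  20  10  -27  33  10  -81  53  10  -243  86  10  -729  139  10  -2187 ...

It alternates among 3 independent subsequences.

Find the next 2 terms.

The terms cycle through 3 interleaved subsequences.
Subsequence A: 7, 13, 20, 33, 53, 86, 139 — each term equals the sum of the previous two.
Subsequence B: 10, 10, 10, 10, 10, 10, 10 — always 10.
Subsequence C: -3, -9, -27, -81, -243, -729, -2187 — geometric with ratio 3.
The 22nd slot belongs to subsequence A; its 8th term is 225.
Position 23 → subsequence B, term 8 = 10.

225, 10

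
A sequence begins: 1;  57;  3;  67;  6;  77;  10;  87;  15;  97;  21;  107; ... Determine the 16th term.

127

The terms cycle through 2 interleaved subsequences.
Track A: 1, 3, 6, 10, 15, 21 — triangular numbers n(n+1)/2 for n = 1, 2, ….
Track B: 57, 67, 77, 87, 97, 107 — adding 10 each time.
Position 16 → track B, term 8 = 127.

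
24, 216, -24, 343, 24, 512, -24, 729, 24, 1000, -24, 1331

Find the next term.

24

The terms cycle through 2 interleaved subsequences.
Subsequence A is 24, -24, 24, -24, 24, -24, which is the oscillation 24·(−1)^(n+1).
Subsequence B is 216, 343, 512, 729, 1000, 1331, which is consecutive cubes n³ from n = 6.
Position 13 → subsequence A, term 7 = 24.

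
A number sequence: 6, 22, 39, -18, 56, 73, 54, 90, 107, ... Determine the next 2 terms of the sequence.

The slot pattern repeats as ABB (period 3), so there are 2 interleaved tracks.
Track A is 6, -18, 54, which is a geometric progression (common ratio -3).
Track B is 22, 39, 56, 73, 90, 107, which is arithmetic, step +17.
The 10th slot belongs to track A; its 4th term is -162.
Position 11 falls in track B as its term 7, giving 124.

-162, 124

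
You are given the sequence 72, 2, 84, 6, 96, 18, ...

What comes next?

108

The terms cycle through 2 interleaved subsequences.
Track A: 72, 84, 96 (adding 12 each time).
Track B: 2, 6, 18 (geometric with ratio 3).
Position 7 → track A, term 4 = 108.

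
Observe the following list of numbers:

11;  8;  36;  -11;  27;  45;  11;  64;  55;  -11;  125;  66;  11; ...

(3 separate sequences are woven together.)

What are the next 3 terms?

Split by position mod 3: positions 1, 4, 7, … form one track, and each other residue class forms its own.
Stream A = 11, -11, 11, -11, 11: alternating ±11.
Stream B = 8, 27, 64, 125: consecutive cubes n³ from n = 2.
Stream C = 36, 45, 55, 66: triangular numbers starting at T_8.
The 14th slot belongs to stream B; its 5th term is 216.
Term 15 comes from stream C (its 5th entry): 78.
Position 16 → stream A, term 6 = -11.

216, 78, -11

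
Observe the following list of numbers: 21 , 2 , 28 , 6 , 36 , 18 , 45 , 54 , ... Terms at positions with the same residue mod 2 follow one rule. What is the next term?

55

The terms cycle through 2 interleaved subsequences.
Track A is 21, 28, 36, 45, which is the triangular numbers T_6, T_7, ….
Track B is 2, 6, 18, 54, which is geometric, ×3 each step.
Position 9 falls in track A as its term 5, giving 55.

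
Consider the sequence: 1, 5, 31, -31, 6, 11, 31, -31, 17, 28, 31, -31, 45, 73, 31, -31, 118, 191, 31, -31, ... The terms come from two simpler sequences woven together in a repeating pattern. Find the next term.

309

The slot pattern repeats as AABB (period 4), so there are 2 interleaved tracks.
Track A: 1, 5, 6, 11, 17, 28, 45, 73, 118, 191. Fibonacci-style (each term is the sum of the two before it).
Track B: 31, -31, 31, -31, 31, -31, 31, -31, 31, -31. Alternating ±31.
Position 21 → track A, term 11 = 309.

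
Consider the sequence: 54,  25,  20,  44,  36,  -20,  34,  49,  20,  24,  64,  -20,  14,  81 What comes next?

Split by position mod 3 into 3 tracks.
Track A: 54, 44, 34, 24, 14. Subtracting 10 each time.
Track B: 25, 36, 49, 64, 81. Consecutive squares n² from n = 5.
Track C: 20, -20, 20, -20. Oscillating between 20 and -20.
The 15th slot belongs to track C; its 5th term is 20.

20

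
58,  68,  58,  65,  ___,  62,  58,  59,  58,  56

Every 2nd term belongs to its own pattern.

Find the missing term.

58

Positions 1, 3, 5, … form one subsequence and positions 2, 4, 6, … form another.
Subsequence A = 58, 58, ?, 58, 58: the constant sequence 58.
Subsequence B = 68, 65, 62, 59, 56: arithmetic, step −3.
Filling subsequence A at index 3 by its rule yields 58.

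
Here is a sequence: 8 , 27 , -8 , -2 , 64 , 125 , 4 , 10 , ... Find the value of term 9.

216

Reading positions in blocks of 4 reveals the pattern AABB — 2 tracks woven together.
Track A: 8, 27, 64, 125 (the cubes 2³, 3³, 4³, …).
Track B: -8, -2, 4, 10 (arithmetic with common difference +6).
Term 9 comes from track A (its 5th entry): 216.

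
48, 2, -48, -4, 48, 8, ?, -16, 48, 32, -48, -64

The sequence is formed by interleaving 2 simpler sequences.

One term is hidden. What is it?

Odd-indexed and even-indexed terms follow separate rules.
Subsequence A: 48, -48, 48, ?, 48, -48. Alternating ±48.
Subsequence B: 2, -4, 8, -16, 32, -64. Geometric with ratio -2.
Subsequence A's pattern makes the blank -48.

-48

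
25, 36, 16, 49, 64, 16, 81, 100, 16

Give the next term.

121

The slot pattern repeats as AAB (period 3), so there are 2 interleaved tracks.
Track A = 25, 36, 49, 64, 81, 100: perfect squares starting at 5².
Track B = 16, 16, 16: the constant sequence 16.
Position 10 → track A, term 7 = 121.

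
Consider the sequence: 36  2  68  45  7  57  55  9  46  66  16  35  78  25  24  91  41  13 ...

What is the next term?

105

Split by position mod 3 into 3 tracks.
Track A: 36, 45, 55, 66, 78, 91 (the triangular numbers T_8, T_9, …).
Track B: 2, 7, 9, 16, 25, 41 (a Fibonacci-like recurrence a_n = a_{n-1} + a_{n-2}).
Track C: 68, 57, 46, 35, 24, 13 (subtracting 11 each time).
The 19th slot belongs to track A; its 7th term is 105.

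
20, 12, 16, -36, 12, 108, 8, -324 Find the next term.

Odd-indexed and even-indexed terms follow separate rules.
Track A = 20, 16, 12, 8: arithmetic, step −4.
Track B = 12, -36, 108, -324: geometric with ratio -3.
Term 9 comes from track A (its 5th entry): 4.

4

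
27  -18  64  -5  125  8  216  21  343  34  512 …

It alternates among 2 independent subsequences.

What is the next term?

47

The terms cycle through 2 interleaved subsequences.
Track A: 27, 64, 125, 216, 343, 512 — perfect cubes starting at 3³.
Track B: -18, -5, 8, 21, 34 — adding 13 each time.
Position 12 falls in track B as its term 6, giving 47.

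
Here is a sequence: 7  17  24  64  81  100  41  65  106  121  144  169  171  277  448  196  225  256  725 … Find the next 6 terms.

1173, 1898, 289, 324, 361, 3071

The slot pattern repeats as AAABBB (period 6), so there are 2 interleaved tracks.
Subsequence A = 7, 17, 24, 41, 65, 106, 171, 277, 448, 725: Fibonacci-style (each term is the sum of the two before it).
Subsequence B = 64, 81, 100, 121, 144, 169, 196, 225, 256: the squares 8², 9², 10², ….
Position 20 falls in subsequence A as its term 11, giving 1173.
Position 21 → subsequence A, term 12 = 1898.
Position 22 → subsequence B, term 10 = 289.
Term 23 comes from subsequence B (its 11th entry): 324.
Term 24 comes from subsequence B (its 12th entry): 361.
Term 25 comes from subsequence A (its 13th entry): 3071.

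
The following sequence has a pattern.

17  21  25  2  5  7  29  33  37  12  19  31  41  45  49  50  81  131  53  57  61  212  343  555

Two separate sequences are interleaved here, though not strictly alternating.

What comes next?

Positions follow the repeating pattern AAABBB; grouping by letter gives 2 tracks.
Track A = 17, 21, 25, 29, 33, 37, 41, 45, 49, 53, 57, 61: arithmetic with common difference +4.
Track B = 2, 5, 7, 12, 19, 31, 50, 81, 131, 212, 343, 555: each term equals the sum of the previous two.
Position 25 falls in track A as its term 13, giving 65.

65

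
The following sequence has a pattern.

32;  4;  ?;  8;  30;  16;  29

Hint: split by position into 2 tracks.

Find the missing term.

Split by position mod 2 into 2 tracks.
Stream A: 32, ?, 30, 29 (arithmetic with common difference −1).
Stream B: 4, 8, 16 (powers 2^2, 2^3, 2^4, …).
Filling stream A at index 2 by its rule yields 31.

31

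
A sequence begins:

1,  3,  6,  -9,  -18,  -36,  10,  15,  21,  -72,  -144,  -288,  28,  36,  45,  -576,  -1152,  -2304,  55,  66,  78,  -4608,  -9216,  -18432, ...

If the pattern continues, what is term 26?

Reading positions in blocks of 6 reveals the pattern AAABBB — 2 tracks woven together.
Stream A: 1, 3, 6, 10, 15, 21, 28, 36, 45, 55, 66, 78 (triangular numbers n(n+1)/2 for n = 1, 2, …).
Stream B: -9, -18, -36, -72, -144, -288, -576, -1152, -2304, -4608, -9216, -18432 (multiplying by 2 each time).
Position 26 falls in stream A as its term 14, giving 105.

105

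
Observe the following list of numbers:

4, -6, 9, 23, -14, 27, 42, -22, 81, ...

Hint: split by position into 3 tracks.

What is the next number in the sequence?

The terms cycle through 3 interleaved subsequences.
Stream A: 4, 23, 42 — arithmetic with common difference +19.
Stream B: -6, -14, -22 — arithmetic with common difference −8.
Stream C: 9, 27, 81 — geometric, ×3 each step.
Position 10 falls in stream A as its term 4, giving 61.

61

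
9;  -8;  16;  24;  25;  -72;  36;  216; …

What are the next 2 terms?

49, -648

Odd-indexed and even-indexed terms follow separate rules.
Subsequence A = 9, 16, 25, 36: the squares 3², 4², 5², ….
Subsequence B = -8, 24, -72, 216: multiplying by -3 each time.
The 9th slot belongs to subsequence A; its 5th term is 49.
Term 10 comes from subsequence B (its 5th entry): -648.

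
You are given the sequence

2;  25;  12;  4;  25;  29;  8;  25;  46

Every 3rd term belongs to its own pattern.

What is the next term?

16

Taking every 3rd term gives 3 separate tracks.
Track A: 2, 4, 8. Multiplying by 2 each time.
Track B: 25, 25, 25. Always 25.
Track C: 12, 29, 46. Linear: a_n = -5 + 17·n.
Term 10 comes from track A (its 4th entry): 16.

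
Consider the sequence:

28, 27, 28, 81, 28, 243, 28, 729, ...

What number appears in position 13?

Taking every 2nd term gives 2 separate tracks.
Subsequence A is 28, 28, 28, 28, which is always 28.
Subsequence B is 27, 81, 243, 729, which is powers 3^3, 3^4, 3^5, ….
Position 13 falls in subsequence A as its term 7, giving 28.

28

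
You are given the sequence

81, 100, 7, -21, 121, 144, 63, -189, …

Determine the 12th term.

The slot pattern repeats as AABB (period 4), so there are 2 interleaved tracks.
Track A: 81, 100, 121, 144 — the squares 9², 10², 11², ….
Track B: 7, -21, 63, -189 — geometric with ratio -3.
Position 12 → track B, term 6 = -1701.

-1701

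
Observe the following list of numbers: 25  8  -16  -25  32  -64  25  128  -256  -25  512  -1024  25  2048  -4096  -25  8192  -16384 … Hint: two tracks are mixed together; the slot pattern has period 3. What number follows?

25

The slot pattern repeats as ABB (period 3), so there are 2 interleaved tracks.
Stream A: 25, -25, 25, -25, 25, -25. Alternating ±25.
Stream B: 8, -16, 32, -64, 128, -256, 512, -1024, 2048, -4096, 8192, -16384. Multiplying by -2 each time.
The 19th slot belongs to stream A; its 7th term is 25.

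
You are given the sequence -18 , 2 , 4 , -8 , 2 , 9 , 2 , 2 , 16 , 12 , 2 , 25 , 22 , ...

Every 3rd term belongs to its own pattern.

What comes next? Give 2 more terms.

2, 36

Split by position mod 3: positions 1, 4, 7, … form one track, and each other residue class forms its own.
Stream A: -18, -8, 2, 12, 22 — arithmetic with common difference +10.
Stream B: 2, 2, 2, 2 — the constant sequence 2.
Stream C: 4, 9, 16, 25 — the squares 2², 3², 4², ….
Position 14 → stream B, term 5 = 2.
The 15th slot belongs to stream C; its 5th term is 36.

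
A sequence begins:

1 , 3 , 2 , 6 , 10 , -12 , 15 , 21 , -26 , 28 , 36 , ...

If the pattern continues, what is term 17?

Reading positions in blocks of 3 reveals the pattern AAB — 2 tracks woven together.
Stream A: 1, 3, 6, 10, 15, 21, 28, 36 (triangular numbers n(n+1)/2 for n = 1, 2, …).
Stream B: 2, -12, -26 (arithmetic with common difference −14).
Position 17 falls in stream A as its term 12, giving 78.

78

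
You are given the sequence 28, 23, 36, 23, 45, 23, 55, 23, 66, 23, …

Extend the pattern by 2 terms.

Taking every 2nd term gives 2 separate tracks.
Stream A = 28, 36, 45, 55, 66: triangular numbers starting at T_7.
Stream B = 23, 23, 23, 23, 23: constant 23.
Term 11 comes from stream A (its 6th entry): 78.
Position 12 falls in stream B as its term 6, giving 23.

78, 23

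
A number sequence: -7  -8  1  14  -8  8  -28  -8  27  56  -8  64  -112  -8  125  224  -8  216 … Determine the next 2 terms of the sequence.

The terms cycle through 3 interleaved subsequences.
Stream A: -7, 14, -28, 56, -112, 224 (geometric, ×-2 each step).
Stream B: -8, -8, -8, -8, -8, -8 (the constant sequence -8).
Stream C: 1, 8, 27, 64, 125, 216 (the cubes 1³, 2³, 3³, …).
Position 19 falls in stream A as its term 7, giving -448.
Position 20 → stream B, term 7 = -8.

-448, -8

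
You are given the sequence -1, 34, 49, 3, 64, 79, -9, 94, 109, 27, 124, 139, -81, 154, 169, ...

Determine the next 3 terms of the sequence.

Positions follow the repeating pattern ABB; grouping by letter gives 2 tracks.
Subsequence A = -1, 3, -9, 27, -81: geometric with ratio -3.
Subsequence B = 34, 49, 64, 79, 94, 109, 124, 139, 154, 169: arithmetic, step +15.
Position 16 falls in subsequence A as its term 6, giving 243.
Position 17 falls in subsequence B as its term 11, giving 184.
Position 18 falls in subsequence B as its term 12, giving 199.

243, 184, 199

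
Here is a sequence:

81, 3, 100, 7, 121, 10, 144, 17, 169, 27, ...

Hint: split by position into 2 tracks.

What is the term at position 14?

Odd-indexed and even-indexed terms follow separate rules.
Track A: 81, 100, 121, 144, 169 (the squares 9², 10², 11², …).
Track B: 3, 7, 10, 17, 27 (each term equals the sum of the previous two).
Position 14 falls in track B as its term 7, giving 71.

71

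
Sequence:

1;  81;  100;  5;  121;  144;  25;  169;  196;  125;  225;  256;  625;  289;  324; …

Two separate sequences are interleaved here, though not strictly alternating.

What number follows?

Reading positions in blocks of 3 reveals the pattern ABB — 2 tracks woven together.
Track A: 1, 5, 25, 125, 625 (successive powers of 5).
Track B: 81, 100, 121, 144, 169, 196, 225, 256, 289, 324 (perfect squares starting at 9²).
Term 16 comes from track A (its 6th entry): 3125.

3125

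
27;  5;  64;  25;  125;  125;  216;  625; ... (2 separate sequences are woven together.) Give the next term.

The terms cycle through 2 interleaved subsequences.
Subsequence A: 27, 64, 125, 216. Perfect cubes starting at 3³.
Subsequence B: 5, 25, 125, 625. Powers 5^1, 5^2, 5^3, ….
Position 9 falls in subsequence A as its term 5, giving 343.

343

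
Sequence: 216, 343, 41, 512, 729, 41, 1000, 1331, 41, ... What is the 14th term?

Positions follow the repeating pattern AAB; grouping by letter gives 2 tracks.
Track A is 216, 343, 512, 729, 1000, 1331, which is the cubes 6³, 7³, 8³, ….
Track B is 41, 41, 41, which is constant 41.
Position 14 → track A, term 10 = 3375.

3375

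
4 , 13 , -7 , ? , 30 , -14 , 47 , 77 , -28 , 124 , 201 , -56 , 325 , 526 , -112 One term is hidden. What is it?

Positions follow the repeating pattern AAB; grouping by letter gives 2 tracks.
Stream A: 4, 13, ?, 30, 47, 77, 124, 201, 325, 526. Fibonacci-style (each term is the sum of the two before it).
Stream B: -7, -14, -28, -56, -112. Geometric with ratio 2.
Stream A's pattern makes the blank 17.

17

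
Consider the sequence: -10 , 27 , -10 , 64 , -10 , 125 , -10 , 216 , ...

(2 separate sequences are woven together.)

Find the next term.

-10

Odd-indexed and even-indexed terms follow separate rules.
Track A: -10, -10, -10, -10 — always -10.
Track B: 27, 64, 125, 216 — perfect cubes starting at 3³.
The 9th slot belongs to track A; its 5th term is -10.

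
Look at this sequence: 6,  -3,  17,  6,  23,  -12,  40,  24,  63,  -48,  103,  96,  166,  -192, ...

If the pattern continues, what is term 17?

435

Taking every 2nd term gives 2 separate tracks.
Stream A: 6, 17, 23, 40, 63, 103, 166 (each term equals the sum of the previous two).
Stream B: -3, 6, -12, 24, -48, 96, -192 (a geometric progression (common ratio -2)).
The 17th slot belongs to stream A; its 9th term is 435.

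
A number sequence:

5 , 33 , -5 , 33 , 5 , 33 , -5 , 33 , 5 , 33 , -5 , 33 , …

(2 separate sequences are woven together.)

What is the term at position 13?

5

Odd-indexed and even-indexed terms follow separate rules.
Stream A = 5, -5, 5, -5, 5, -5: the oscillation 5·(−1)^(n+1).
Stream B = 33, 33, 33, 33, 33, 33: always 33.
Position 13 falls in stream A as its term 7, giving 5.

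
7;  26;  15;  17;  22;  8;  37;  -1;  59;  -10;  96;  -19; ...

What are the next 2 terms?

155, -28

Positions 1, 3, 5, … form one subsequence and positions 2, 4, 6, … form another.
Stream A = 7, 15, 22, 37, 59, 96: Fibonacci-style (each term is the sum of the two before it).
Stream B = 26, 17, 8, -1, -10, -19: subtracting 9 each time.
Position 13 falls in stream A as its term 7, giving 155.
The 14th slot belongs to stream B; its 7th term is -28.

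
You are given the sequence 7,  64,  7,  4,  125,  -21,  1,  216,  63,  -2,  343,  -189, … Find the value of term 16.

The terms cycle through 3 interleaved subsequences.
Track A: 7, 4, 1, -2 — arithmetic, step −3.
Track B: 64, 125, 216, 343 — perfect cubes starting at 4³.
Track C: 7, -21, 63, -189 — geometric with ratio -3.
Position 16 → track A, term 6 = -8.

-8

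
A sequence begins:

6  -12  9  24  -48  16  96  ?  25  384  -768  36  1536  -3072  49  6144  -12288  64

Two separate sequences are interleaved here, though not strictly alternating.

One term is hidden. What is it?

Reading positions in blocks of 3 reveals the pattern AAB — 2 tracks woven together.
Track A is 6, -12, 24, -48, 96, ?, 384, -768, 1536, -3072, 6144, -12288, which is geometric with ratio -2.
Track B is 9, 16, 25, 36, 49, 64, which is the squares 3², 4², 5², ….
Filling track A at index 6 by its rule yields -192.

-192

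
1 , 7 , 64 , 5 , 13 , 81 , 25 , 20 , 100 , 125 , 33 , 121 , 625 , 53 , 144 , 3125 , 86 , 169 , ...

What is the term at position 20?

Split by position mod 3: positions 1, 4, 7, … form one track, and each other residue class forms its own.
Stream A: 1, 5, 25, 125, 625, 3125 (geometric with ratio 5).
Stream B: 7, 13, 20, 33, 53, 86 (Fibonacci-style (each term is the sum of the two before it)).
Stream C: 64, 81, 100, 121, 144, 169 (the squares 8², 9², 10², …).
Position 20 → stream B, term 7 = 139.

139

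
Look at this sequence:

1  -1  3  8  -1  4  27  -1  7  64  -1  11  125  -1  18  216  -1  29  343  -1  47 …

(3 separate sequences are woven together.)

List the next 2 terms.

The terms cycle through 3 interleaved subsequences.
Stream A: 1, 8, 27, 64, 125, 216, 343. Perfect cubes starting at 1³.
Stream B: -1, -1, -1, -1, -1, -1, -1. The constant sequence -1.
Stream C: 3, 4, 7, 11, 18, 29, 47. Each term equals the sum of the previous two.
Term 22 comes from stream A (its 8th entry): 512.
Term 23 comes from stream B (its 8th entry): -1.

512, -1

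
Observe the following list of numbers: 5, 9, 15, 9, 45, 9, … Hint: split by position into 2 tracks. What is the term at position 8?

9

Odd-indexed and even-indexed terms follow separate rules.
Track A: 5, 15, 45 (multiplying by 3 each time).
Track B: 9, 9, 9 (always 9).
The 8th slot belongs to track B; its 4th term is 9.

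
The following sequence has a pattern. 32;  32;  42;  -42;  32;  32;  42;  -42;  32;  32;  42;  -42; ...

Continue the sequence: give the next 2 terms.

32, 32

Positions follow the repeating pattern AABB; grouping by letter gives 2 tracks.
Stream A is 32, 32, 32, 32, 32, 32, which is the constant sequence 32.
Stream B is 42, -42, 42, -42, 42, -42, which is the oscillation 42·(−1)^(n+1).
Position 13 falls in stream A as its term 7, giving 32.
Term 14 comes from stream A (its 8th entry): 32.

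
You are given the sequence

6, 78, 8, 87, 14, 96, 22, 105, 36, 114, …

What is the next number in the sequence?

The terms cycle through 2 interleaved subsequences.
Track A: 6, 8, 14, 22, 36 (each term equals the sum of the previous two).
Track B: 78, 87, 96, 105, 114 (arithmetic, step +9).
Position 11 falls in track A as its term 6, giving 58.

58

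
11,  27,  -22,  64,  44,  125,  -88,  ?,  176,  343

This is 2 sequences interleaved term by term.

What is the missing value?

216

The terms cycle through 2 interleaved subsequences.
Track A is 11, -22, 44, -88, 176, which is multiplying by -2 each time.
Track B is 27, 64, 125, ?, 343, which is consecutive cubes n³ from n = 3.
So the missing entry in track B is 216.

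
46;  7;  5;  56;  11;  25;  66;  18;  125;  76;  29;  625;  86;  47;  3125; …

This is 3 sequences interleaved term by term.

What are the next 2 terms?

Read the sequence 3 terms at a time; column i is its own pattern.
Track A is 46, 56, 66, 76, 86, which is linear: a_n = 36 + 10·n.
Track B is 7, 11, 18, 29, 47, which is a Fibonacci-like recurrence a_n = a_{n-1} + a_{n-2}.
Track C is 5, 25, 125, 625, 3125, which is powers 5^1, 5^2, 5^3, ….
Term 16 comes from track A (its 6th entry): 96.
Term 17 comes from track B (its 6th entry): 76.

96, 76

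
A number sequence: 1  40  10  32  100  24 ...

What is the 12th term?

0

Positions 1, 3, 5, … form one subsequence and positions 2, 4, 6, … form another.
Stream A is 1, 10, 100, which is successive powers of 10.
Stream B is 40, 32, 24, which is linear: a_n = 48 − 8·n.
Term 12 comes from stream B (its 6th entry): 0.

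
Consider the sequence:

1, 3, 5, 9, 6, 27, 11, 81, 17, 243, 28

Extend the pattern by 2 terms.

Odd-indexed and even-indexed terms follow separate rules.
Track A: 1, 5, 6, 11, 17, 28 — each term equals the sum of the previous two.
Track B: 3, 9, 27, 81, 243 — powers of 3.
The 12th slot belongs to track B; its 6th term is 729.
Position 13 falls in track A as its term 7, giving 45.

729, 45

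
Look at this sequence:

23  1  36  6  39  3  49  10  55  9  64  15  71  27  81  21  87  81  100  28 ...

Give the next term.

103

Taking every 4th term gives 4 separate tracks.
Track A = 23, 39, 55, 71, 87: adding 16 each time.
Track B = 1, 3, 9, 27, 81: multiplying by 3 each time.
Track C = 36, 49, 64, 81, 100: the squares 6², 7², 8², ….
Track D = 6, 10, 15, 21, 28: triangular numbers starting at T_3.
Term 21 comes from track A (its 6th entry): 103.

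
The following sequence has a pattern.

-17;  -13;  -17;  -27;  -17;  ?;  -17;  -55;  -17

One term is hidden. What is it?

Taking every 2nd term gives 2 separate tracks.
Track A: -17, -17, -17, -17, -17 (the constant sequence -17).
Track B: -13, -27, ?, -55 (arithmetic, step −14).
Filling track B at index 3 by its rule yields -41.

-41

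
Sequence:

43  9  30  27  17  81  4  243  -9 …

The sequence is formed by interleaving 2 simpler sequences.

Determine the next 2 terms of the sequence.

Positions 1, 3, 5, … form one subsequence and positions 2, 4, 6, … form another.
Subsequence A: 43, 30, 17, 4, -9 (subtracting 13 each time).
Subsequence B: 9, 27, 81, 243 (powers 3^2, 3^3, 3^4, …).
Position 10 → subsequence B, term 5 = 729.
Position 11 → subsequence A, term 6 = -22.

729, -22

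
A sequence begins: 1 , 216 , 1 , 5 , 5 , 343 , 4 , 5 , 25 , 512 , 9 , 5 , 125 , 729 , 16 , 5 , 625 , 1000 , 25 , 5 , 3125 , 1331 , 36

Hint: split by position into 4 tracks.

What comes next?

The terms cycle through 4 interleaved subsequences.
Stream A = 1, 5, 25, 125, 625, 3125: powers 5^0, 5^1, 5^2, ….
Stream B = 216, 343, 512, 729, 1000, 1331: consecutive cubes n³ from n = 6.
Stream C = 1, 4, 9, 16, 25, 36: the squares 1², 2², 3², ….
Stream D = 5, 5, 5, 5, 5: constant 5.
The 24th slot belongs to stream D; its 6th term is 5.

5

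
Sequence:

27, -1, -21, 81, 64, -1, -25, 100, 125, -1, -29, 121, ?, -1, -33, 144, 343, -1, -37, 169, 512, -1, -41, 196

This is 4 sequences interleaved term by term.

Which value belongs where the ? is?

216

Read the sequence 4 terms at a time; column i is its own pattern.
Stream A: 27, 64, 125, ?, 343, 512. Perfect cubes starting at 3³.
Stream B: -1, -1, -1, -1, -1, -1. The constant sequence -1.
Stream C: -21, -25, -29, -33, -37, -41. Subtracting 4 each time.
Stream D: 81, 100, 121, 144, 169, 196. The squares 9², 10², 11², ….
So the missing entry in stream A is 216.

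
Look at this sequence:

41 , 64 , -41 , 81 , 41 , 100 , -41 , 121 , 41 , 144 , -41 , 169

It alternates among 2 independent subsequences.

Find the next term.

Odd-indexed and even-indexed terms follow separate rules.
Stream A: 41, -41, 41, -41, 41, -41 (alternating ±41).
Stream B: 64, 81, 100, 121, 144, 169 (perfect squares starting at 8²).
Position 13 → stream A, term 7 = 41.

41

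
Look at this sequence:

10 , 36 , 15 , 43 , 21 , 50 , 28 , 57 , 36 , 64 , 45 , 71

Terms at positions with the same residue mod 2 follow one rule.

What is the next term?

55

Taking every 2nd term gives 2 separate tracks.
Subsequence A: 10, 15, 21, 28, 36, 45 — triangular numbers starting at T_4.
Subsequence B: 36, 43, 50, 57, 64, 71 — arithmetic with common difference +7.
Position 13 falls in subsequence A as its term 7, giving 55.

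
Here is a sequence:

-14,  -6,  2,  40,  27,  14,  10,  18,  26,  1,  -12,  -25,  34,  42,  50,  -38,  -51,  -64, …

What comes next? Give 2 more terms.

58, 66

Reading positions in blocks of 6 reveals the pattern AAABBB — 2 tracks woven together.
Track A = -14, -6, 2, 10, 18, 26, 34, 42, 50: arithmetic, step +8.
Track B = 40, 27, 14, 1, -12, -25, -38, -51, -64: subtracting 13 each time.
Term 19 comes from track A (its 10th entry): 58.
Term 20 comes from track A (its 11th entry): 66.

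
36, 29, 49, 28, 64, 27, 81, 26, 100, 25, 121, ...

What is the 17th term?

Split by position mod 2 into 2 tracks.
Stream A: 36, 49, 64, 81, 100, 121 — consecutive squares n² from n = 6.
Stream B: 29, 28, 27, 26, 25 — subtracting 1 each time.
Position 17 → stream A, term 9 = 196.

196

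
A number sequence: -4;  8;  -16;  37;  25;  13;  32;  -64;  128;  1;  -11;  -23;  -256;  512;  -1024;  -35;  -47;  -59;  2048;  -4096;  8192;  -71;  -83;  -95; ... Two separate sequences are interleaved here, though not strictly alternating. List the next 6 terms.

Positions follow the repeating pattern AAABBB; grouping by letter gives 2 tracks.
Stream A: -4, 8, -16, 32, -64, 128, -256, 512, -1024, 2048, -4096, 8192 (geometric, ×-2 each step).
Stream B: 37, 25, 13, 1, -11, -23, -35, -47, -59, -71, -83, -95 (linear: a_n = 49 − 12·n).
The 25th slot belongs to stream A; its 13th term is -16384.
Term 26 comes from stream A (its 14th entry): 32768.
Term 27 comes from stream A (its 15th entry): -65536.
Term 28 comes from stream B (its 13th entry): -107.
The 29th slot belongs to stream B; its 14th term is -119.
The 30th slot belongs to stream B; its 15th term is -131.

-16384, 32768, -65536, -107, -119, -131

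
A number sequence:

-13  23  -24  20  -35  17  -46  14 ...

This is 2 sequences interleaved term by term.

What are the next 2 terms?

-57, 11

Odd-indexed and even-indexed terms follow separate rules.
Track A: -13, -24, -35, -46 (arithmetic, step −11).
Track B: 23, 20, 17, 14 (arithmetic, step −3).
Term 9 comes from track A (its 5th entry): -57.
Position 10 → track B, term 5 = 11.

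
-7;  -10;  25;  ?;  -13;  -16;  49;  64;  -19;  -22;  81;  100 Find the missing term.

The slot pattern repeats as AABB (period 4), so there are 2 interleaved tracks.
Stream A: -7, -10, -13, -16, -19, -22 (arithmetic, step −3).
Stream B: 25, ?, 49, 64, 81, 100 (the squares 5², 6², 7², …).
So the missing entry in stream B is 36.

36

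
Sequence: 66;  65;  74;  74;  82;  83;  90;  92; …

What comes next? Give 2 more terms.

Taking every 2nd term gives 2 separate tracks.
Track A is 66, 74, 82, 90, which is arithmetic with common difference +8.
Track B is 65, 74, 83, 92, which is arithmetic, step +9.
Position 9 falls in track A as its term 5, giving 98.
The 10th slot belongs to track B; its 5th term is 101.

98, 101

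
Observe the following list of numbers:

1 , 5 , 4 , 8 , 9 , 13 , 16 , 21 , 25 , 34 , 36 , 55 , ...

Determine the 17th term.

81

Positions 1, 3, 5, … form one subsequence and positions 2, 4, 6, … form another.
Stream A: 1, 4, 9, 16, 25, 36. The squares 1², 2², 3², ….
Stream B: 5, 8, 13, 21, 34, 55. Each term equals the sum of the previous two.
Position 17 falls in stream A as its term 9, giving 81.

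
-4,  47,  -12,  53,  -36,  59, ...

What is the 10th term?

71

The terms cycle through 2 interleaved subsequences.
Stream A = -4, -12, -36: a geometric progression (common ratio 3).
Stream B = 47, 53, 59: arithmetic, step +6.
Position 10 → stream B, term 5 = 71.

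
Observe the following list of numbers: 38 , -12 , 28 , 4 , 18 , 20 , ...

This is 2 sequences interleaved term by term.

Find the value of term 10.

Taking every 2nd term gives 2 separate tracks.
Track A: 38, 28, 18. Linear: a_n = 48 − 10·n.
Track B: -12, 4, 20. Arithmetic, step +16.
Term 10 comes from track B (its 5th entry): 52.

52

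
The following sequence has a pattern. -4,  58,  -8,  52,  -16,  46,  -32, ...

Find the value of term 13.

-256

Positions 1, 3, 5, … form one subsequence and positions 2, 4, 6, … form another.
Track A: -4, -8, -16, -32 — multiplying by 2 each time.
Track B: 58, 52, 46 — arithmetic, step −6.
Term 13 comes from track A (its 7th entry): -256.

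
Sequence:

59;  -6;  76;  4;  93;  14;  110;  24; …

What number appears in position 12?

44

Taking every 2nd term gives 2 separate tracks.
Stream A = 59, 76, 93, 110: arithmetic with common difference +17.
Stream B = -6, 4, 14, 24: arithmetic with common difference +10.
Position 12 → stream B, term 6 = 44.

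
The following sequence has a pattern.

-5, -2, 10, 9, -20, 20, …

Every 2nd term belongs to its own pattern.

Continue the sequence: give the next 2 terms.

40, 31

Odd-indexed and even-indexed terms follow separate rules.
Stream A = -5, 10, -20: a geometric progression (common ratio -2).
Stream B = -2, 9, 20: arithmetic, step +11.
The 7th slot belongs to stream A; its 4th term is 40.
Position 8 falls in stream B as its term 4, giving 31.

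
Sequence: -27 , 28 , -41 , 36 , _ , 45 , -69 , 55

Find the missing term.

Split by position mod 2 into 2 tracks.
Track A = -27, -41, ?, -69: arithmetic, step −14.
Track B = 28, 36, 45, 55: triangular numbers n(n+1)/2 for n = 7, 8, ….
The gap is track A's term 3; the rule gives -55.

-55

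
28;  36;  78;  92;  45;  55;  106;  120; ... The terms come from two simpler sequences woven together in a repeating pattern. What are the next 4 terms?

66, 78, 134, 148

Positions follow the repeating pattern AABB; grouping by letter gives 2 tracks.
Subsequence A: 28, 36, 45, 55 — triangular numbers n(n+1)/2 for n = 7, 8, ….
Subsequence B: 78, 92, 106, 120 — adding 14 each time.
Position 9 falls in subsequence A as its term 5, giving 66.
Term 10 comes from subsequence A (its 6th entry): 78.
Term 11 comes from subsequence B (its 5th entry): 134.
Position 12 → subsequence B, term 6 = 148.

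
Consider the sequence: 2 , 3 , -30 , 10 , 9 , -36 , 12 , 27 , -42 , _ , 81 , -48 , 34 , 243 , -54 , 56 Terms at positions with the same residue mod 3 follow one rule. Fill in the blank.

Taking every 3rd term gives 3 separate tracks.
Track A: 2, 10, 12, ?, 34, 56 — each term equals the sum of the previous two.
Track B: 3, 9, 27, 81, 243 — successive powers of 3.
Track C: -30, -36, -42, -48, -54 — arithmetic with common difference −6.
The gap is track A's term 4; the rule gives 22.

22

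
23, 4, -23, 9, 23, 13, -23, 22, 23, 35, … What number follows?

-23

The terms cycle through 2 interleaved subsequences.
Subsequence A: 23, -23, 23, -23, 23 — alternating ±23.
Subsequence B: 4, 9, 13, 22, 35 — a Fibonacci-like recurrence a_n = a_{n-1} + a_{n-2}.
Term 11 comes from subsequence A (its 6th entry): -23.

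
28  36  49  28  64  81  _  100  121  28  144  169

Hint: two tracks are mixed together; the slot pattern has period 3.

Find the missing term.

Positions follow the repeating pattern ABB; grouping by letter gives 2 tracks.
Stream A: 28, 28, ?, 28 — constant 28.
Stream B: 36, 49, 64, 81, 100, 121, 144, 169 — the squares 6², 7², 8², ….
Filling stream A at index 3 by its rule yields 28.

28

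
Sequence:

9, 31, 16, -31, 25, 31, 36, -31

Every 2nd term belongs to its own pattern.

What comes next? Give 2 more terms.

49, 31

Positions 1, 3, 5, … form one subsequence and positions 2, 4, 6, … form another.
Track A: 9, 16, 25, 36 (the squares 3², 4², 5², …).
Track B: 31, -31, 31, -31 (the oscillation 31·(−1)^(n+1)).
Term 9 comes from track A (its 5th entry): 49.
Term 10 comes from track B (its 5th entry): 31.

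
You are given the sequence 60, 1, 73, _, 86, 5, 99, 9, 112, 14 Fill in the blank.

Split by position mod 2 into 2 tracks.
Track A: 60, 73, 86, 99, 112. Arithmetic with common difference +13.
Track B: 1, ?, 5, 9, 14. Fibonacci-style (each term is the sum of the two before it).
Track B's pattern makes the blank 4.

4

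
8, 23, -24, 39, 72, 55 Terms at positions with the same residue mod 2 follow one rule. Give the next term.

Taking every 2nd term gives 2 separate tracks.
Track A: 8, -24, 72 (a geometric progression (common ratio -3)).
Track B: 23, 39, 55 (arithmetic, step +16).
Term 7 comes from track A (its 4th entry): -216.

-216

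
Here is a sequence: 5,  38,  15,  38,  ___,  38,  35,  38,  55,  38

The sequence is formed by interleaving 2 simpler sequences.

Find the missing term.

The terms cycle through 2 interleaved subsequences.
Track A: 5, 15, ?, 35, 55 — a Fibonacci-like recurrence a_n = a_{n-1} + a_{n-2}.
Track B: 38, 38, 38, 38, 38 — always 38.
The gap is track A's term 3; the rule gives 20.

20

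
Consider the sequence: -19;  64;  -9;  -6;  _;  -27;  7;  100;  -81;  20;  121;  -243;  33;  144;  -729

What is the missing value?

The terms cycle through 3 interleaved subsequences.
Subsequence A: -19, -6, 7, 20, 33 (arithmetic with common difference +13).
Subsequence B: 64, ?, 100, 121, 144 (consecutive squares n² from n = 8).
Subsequence C: -9, -27, -81, -243, -729 (geometric with ratio 3).
Subsequence B's pattern makes the blank 81.

81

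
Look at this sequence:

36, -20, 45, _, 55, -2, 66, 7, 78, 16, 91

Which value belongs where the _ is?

-11

Odd-indexed and even-indexed terms follow separate rules.
Stream A is 36, 45, 55, 66, 78, 91, which is the triangular numbers T_8, T_9, ….
Stream B is -20, ?, -2, 7, 16, which is linear: a_n = -29 + 9·n.
Filling stream B at index 2 by its rule yields -11.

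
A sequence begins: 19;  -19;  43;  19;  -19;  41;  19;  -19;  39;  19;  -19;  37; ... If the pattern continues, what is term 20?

-19

Positions follow the repeating pattern AAB; grouping by letter gives 2 tracks.
Stream A: 19, -19, 19, -19, 19, -19, 19, -19 (alternating ±19).
Stream B: 43, 41, 39, 37 (arithmetic, step −2).
The 20th slot belongs to stream A; its 14th term is -19.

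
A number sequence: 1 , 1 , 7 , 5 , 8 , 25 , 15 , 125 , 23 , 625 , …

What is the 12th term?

3125

Odd-indexed and even-indexed terms follow separate rules.
Stream A: 1, 7, 8, 15, 23. Each term equals the sum of the previous two.
Stream B: 1, 5, 25, 125, 625. Powers of 5.
Position 12 → stream B, term 6 = 3125.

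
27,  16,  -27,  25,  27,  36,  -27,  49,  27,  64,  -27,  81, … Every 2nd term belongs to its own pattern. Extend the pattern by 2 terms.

Odd-indexed and even-indexed terms follow separate rules.
Track A = 27, -27, 27, -27, 27, -27: alternating ±27.
Track B = 16, 25, 36, 49, 64, 81: perfect squares starting at 4².
Position 13 → track A, term 7 = 27.
The 14th slot belongs to track B; its 7th term is 100.

27, 100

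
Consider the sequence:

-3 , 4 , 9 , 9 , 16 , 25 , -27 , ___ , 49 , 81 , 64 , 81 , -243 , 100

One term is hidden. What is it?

36

Positions follow the repeating pattern ABB; grouping by letter gives 2 tracks.
Track A: -3, 9, -27, 81, -243. Multiplying by -3 each time.
Track B: 4, 9, 16, 25, ?, 49, 64, 81, 100. The squares 2², 3², 4², ….
The gap is track B's term 5; the rule gives 36.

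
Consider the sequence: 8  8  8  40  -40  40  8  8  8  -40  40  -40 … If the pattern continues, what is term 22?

The slot pattern repeats as AAABBB (period 6), so there are 2 interleaved tracks.
Stream A: 8, 8, 8, 8, 8, 8 (constant 8).
Stream B: 40, -40, 40, -40, 40, -40 (the oscillation 40·(−1)^(n+1)).
Position 22 falls in stream B as its term 10, giving -40.

-40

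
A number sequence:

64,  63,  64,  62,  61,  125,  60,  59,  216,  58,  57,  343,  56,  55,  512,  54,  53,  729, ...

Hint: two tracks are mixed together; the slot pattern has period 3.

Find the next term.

52

The slot pattern repeats as AAB (period 3), so there are 2 interleaved tracks.
Subsequence A: 64, 63, 62, 61, 60, 59, 58, 57, 56, 55, 54, 53. Arithmetic with common difference −1.
Subsequence B: 64, 125, 216, 343, 512, 729. Consecutive cubes n³ from n = 4.
Term 19 comes from subsequence A (its 13th entry): 52.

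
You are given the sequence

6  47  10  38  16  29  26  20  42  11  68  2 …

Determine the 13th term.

Split by position mod 2 into 2 tracks.
Subsequence A: 6, 10, 16, 26, 42, 68. Each term equals the sum of the previous two.
Subsequence B: 47, 38, 29, 20, 11, 2. Subtracting 9 each time.
The 13th slot belongs to subsequence A; its 7th term is 110.

110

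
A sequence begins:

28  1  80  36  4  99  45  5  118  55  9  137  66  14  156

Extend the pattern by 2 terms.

78, 23

The terms cycle through 3 interleaved subsequences.
Stream A: 28, 36, 45, 55, 66 — the triangular numbers T_7, T_8, ….
Stream B: 1, 4, 5, 9, 14 — a Fibonacci-like recurrence a_n = a_{n-1} + a_{n-2}.
Stream C: 80, 99, 118, 137, 156 — arithmetic with common difference +19.
Position 16 → stream A, term 6 = 78.
Term 17 comes from stream B (its 6th entry): 23.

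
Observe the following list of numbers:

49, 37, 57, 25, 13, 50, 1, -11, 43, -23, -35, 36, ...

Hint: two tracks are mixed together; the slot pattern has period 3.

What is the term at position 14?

-59

Positions follow the repeating pattern AAB; grouping by letter gives 2 tracks.
Track A: 49, 37, 25, 13, 1, -11, -23, -35 (subtracting 12 each time).
Track B: 57, 50, 43, 36 (arithmetic, step −7).
Position 14 → track A, term 10 = -59.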